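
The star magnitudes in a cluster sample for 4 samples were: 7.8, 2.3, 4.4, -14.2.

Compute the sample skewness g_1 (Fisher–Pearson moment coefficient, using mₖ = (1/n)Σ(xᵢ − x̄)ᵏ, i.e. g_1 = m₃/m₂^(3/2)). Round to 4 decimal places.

x̄ = (7.8 + 2.3 + 4.4 - 14.2) / 4 = 0.0750
deviations (xᵢ − x̄): 7.7250, 2.2250, 4.3250, -14.2750
Σ(xᵢ − x̄)² = 287.1075 ⇒ m₂ = 287.1075/4 = 71.77687
Σ(xᵢ − x̄)³ = -2355.9859 ⇒ m₃ = -2355.9859/4 = -588.99647
m₂^(3/2) = 71.77687^(1.5) = 608.10254
g_1 = m₃ / m₂^(3/2) = -588.99647 / 608.10254 ≈ -0.9686

-0.9686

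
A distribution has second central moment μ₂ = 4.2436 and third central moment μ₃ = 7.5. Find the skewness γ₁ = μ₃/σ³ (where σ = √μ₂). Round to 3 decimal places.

σ = √μ₂ = √4.2436 = 2.06000
σ³ = μ₂^(3/2) = 8.74182
γ₁ = μ₃/σ³ = 7.5 / 8.74182 ≈ 0.858

0.858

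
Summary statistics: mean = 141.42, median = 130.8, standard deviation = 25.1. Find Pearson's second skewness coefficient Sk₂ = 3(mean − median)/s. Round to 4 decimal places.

1.2693

Sk₂ = 3(141.42 − 130.8) / 25.1 = 3 × 10.6200 / 25.1
    = 31.8600 / 25.1 ≈ 1.2693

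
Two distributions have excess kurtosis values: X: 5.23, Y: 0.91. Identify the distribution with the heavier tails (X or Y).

X

Higher excess kurtosis ⇒ heavier tails relative to the normal distribution.
5.23 vs 0.91: the larger is 5.23, so X has heavier tails.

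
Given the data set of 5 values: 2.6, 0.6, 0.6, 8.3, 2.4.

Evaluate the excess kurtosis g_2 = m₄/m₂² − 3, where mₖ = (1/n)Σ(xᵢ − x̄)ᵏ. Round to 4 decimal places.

x̄ = 2.9000
Σ(xᵢ − x̄)² = 40.0800 ⇒ m₂ = 8.01600
Σ(xᵢ − x̄)⁴ = 906.3444 ⇒ m₄ = 181.26888
m₂² = 64.25626
g_2 = m₄/m₂² − 3 = 2.82103 − 3 ≈ -0.1790

-0.1790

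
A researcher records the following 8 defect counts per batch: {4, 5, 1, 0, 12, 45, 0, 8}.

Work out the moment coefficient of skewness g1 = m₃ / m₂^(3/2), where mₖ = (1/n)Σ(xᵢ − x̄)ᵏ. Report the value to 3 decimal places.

x̄ = (4 + 5 + 1 + 0 + 12 + 45 + 0 + 8) / 8 = 9.3750
deviations (xᵢ − x̄): -5.3750, -4.3750, -8.3750, -9.3750, 2.6250, 35.6250, -9.3750, -1.3750
Σ(xᵢ − x̄)² = 1571.8750 ⇒ m₂ = 1571.8750/8 = 196.48438
Σ(xᵢ − x̄)³ = 42754.2188 ⇒ m₃ = 42754.2188/8 = 5344.27734
m₂^(3/2) = 196.48438^(1.5) = 2754.17816
g1 = m₃ / m₂^(3/2) = 5344.27734 / 2754.17816 ≈ 1.940

1.940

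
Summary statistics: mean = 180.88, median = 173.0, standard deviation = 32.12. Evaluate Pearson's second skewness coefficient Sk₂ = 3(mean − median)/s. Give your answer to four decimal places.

0.7360

Sk₂ = 3(180.88 − 173.0) / 32.12 = 3 × 7.8800 / 32.12
    = 23.6400 / 32.12 ≈ 0.7360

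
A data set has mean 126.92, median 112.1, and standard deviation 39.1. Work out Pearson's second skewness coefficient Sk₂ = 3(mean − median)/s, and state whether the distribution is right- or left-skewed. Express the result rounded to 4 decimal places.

Sk₂ = 3(126.92 − 112.1) / 39.1 = 3 × 14.8200 / 39.1
    = 44.4600 / 39.1 ≈ 1.1371
Sk₂ > 0 ⇒ mean > median ⇒ right-skewed (positive skew).

1.1371, right-skewed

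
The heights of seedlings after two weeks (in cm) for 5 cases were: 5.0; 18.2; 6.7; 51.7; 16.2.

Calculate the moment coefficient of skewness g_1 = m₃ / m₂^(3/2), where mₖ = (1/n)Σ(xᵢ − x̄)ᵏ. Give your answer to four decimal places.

1.1635

x̄ = (5.0 + 18.2 + 6.7 + 51.7 + 16.2) / 5 = 19.5600
deviations (xᵢ − x̄): -14.5600, -1.3600, -12.8600, 32.1400, -3.3600
Σ(xᵢ − x̄)² = 1423.4920 ⇒ m₂ = 1423.4920/5 = 284.69840
Σ(xᵢ − x̄)³ = 27946.1074 ⇒ m₃ = 27946.1074/5 = 5589.22147
m₂^(3/2) = 284.69840^(1.5) = 4803.71839
g_1 = m₃ / m₂^(3/2) = 5589.22147 / 4803.71839 ≈ 1.1635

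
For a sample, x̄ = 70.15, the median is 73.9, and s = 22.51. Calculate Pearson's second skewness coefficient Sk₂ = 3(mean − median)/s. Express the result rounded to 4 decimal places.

-0.4998

Sk₂ = 3(70.15 − 73.9) / 22.51 = 3 × -3.7500 / 22.51
    = -11.2500 / 22.51 ≈ -0.4998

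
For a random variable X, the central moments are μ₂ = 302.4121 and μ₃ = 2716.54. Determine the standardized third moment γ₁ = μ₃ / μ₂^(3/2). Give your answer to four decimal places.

0.5166

σ = √μ₂ = √302.4121 = 17.39000
σ³ = μ₂^(3/2) = 5258.94642
γ₁ = μ₃/σ³ = 2716.54 / 5258.94642 ≈ 0.5166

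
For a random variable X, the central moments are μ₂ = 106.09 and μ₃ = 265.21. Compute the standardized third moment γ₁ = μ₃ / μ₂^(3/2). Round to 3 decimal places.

σ = √μ₂ = √106.09 = 10.30000
σ³ = μ₂^(3/2) = 1092.72700
γ₁ = μ₃/σ³ = 265.21 / 1092.72700 ≈ 0.243

0.243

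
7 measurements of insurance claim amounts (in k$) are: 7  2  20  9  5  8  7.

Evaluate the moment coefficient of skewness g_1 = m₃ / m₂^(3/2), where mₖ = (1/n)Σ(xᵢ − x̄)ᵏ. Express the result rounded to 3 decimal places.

x̄ = (7 + 2 + 20 + 9 + 5 + 8 + 7) / 7 = 8.2857
deviations (xᵢ − x̄): -1.2857, -6.2857, 11.7143, 0.7143, -3.2857, -0.2857, -1.2857
Σ(xᵢ − x̄)² = 191.4286 ⇒ m₂ = 191.4286/7 = 27.34694
Σ(xᵢ − x̄)³ = 1319.7551 ⇒ m₃ = 1319.7551/7 = 188.53644
m₂^(3/2) = 27.34694^(1.5) = 143.00890
g_1 = m₃ / m₂^(3/2) = 188.53644 / 143.00890 ≈ 1.318

1.318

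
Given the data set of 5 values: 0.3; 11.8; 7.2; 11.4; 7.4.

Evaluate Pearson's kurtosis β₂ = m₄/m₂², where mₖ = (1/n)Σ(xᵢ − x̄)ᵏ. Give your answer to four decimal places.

2.3085

x̄ = 7.6200
Σ(xᵢ − x̄)² = 85.5680 ⇒ m₂ = 17.11360
Σ(xᵢ − x̄)⁴ = 3380.5502 ⇒ m₄ = 676.11004
m₂² = 292.87530
β₂ = m₄/m₂² = 676.11004 / 292.87530 ≈ 2.3085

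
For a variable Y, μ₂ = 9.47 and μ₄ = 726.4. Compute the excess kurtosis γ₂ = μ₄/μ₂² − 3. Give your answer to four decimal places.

μ₂² = 9.47² = 89.68090
μ₄/μ₂² = 726.4 / 89.68090 = 8.09983
γ₂ = 8.09983 − 3 ≈ 5.0998

5.0998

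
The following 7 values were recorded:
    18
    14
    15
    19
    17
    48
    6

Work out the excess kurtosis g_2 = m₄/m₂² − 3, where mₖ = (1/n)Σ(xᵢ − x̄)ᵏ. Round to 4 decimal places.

1.3409

x̄ = 19.5714
Σ(xᵢ − x̄)² = 1053.7143 ⇒ m₂ = 150.53061
Σ(xᵢ − x̄)⁴ = 688534.6589 ⇒ m₄ = 98362.09413
m₂² = 22659.46522
g_2 = m₄/m₂² − 3 = 4.34088 − 3 ≈ 1.3409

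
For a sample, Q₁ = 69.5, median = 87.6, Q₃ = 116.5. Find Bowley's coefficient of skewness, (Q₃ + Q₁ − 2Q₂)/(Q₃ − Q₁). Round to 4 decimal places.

numerator: Q₃ + Q₁ − 2Q₂ = 116.5 + 69.5 − 2×87.6 = 10.8000
denominator: Q₃ − Q₁ = 116.5 − 69.5 = 47.0000
Bowley skewness = 10.8000 / 47.0000 ≈ 0.2298

0.2298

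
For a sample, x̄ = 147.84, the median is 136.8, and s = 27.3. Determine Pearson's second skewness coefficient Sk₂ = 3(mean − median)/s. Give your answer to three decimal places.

1.213

Sk₂ = 3(147.84 − 136.8) / 27.3 = 3 × 11.0400 / 27.3
    = 33.1200 / 27.3 ≈ 1.213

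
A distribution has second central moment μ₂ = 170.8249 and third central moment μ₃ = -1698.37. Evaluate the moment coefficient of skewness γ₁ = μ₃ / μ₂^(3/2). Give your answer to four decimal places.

σ = √μ₂ = √170.8249 = 13.07000
σ³ = μ₂^(3/2) = 2232.68144
γ₁ = μ₃/σ³ = -1698.37 / 2232.68144 ≈ -0.7607

-0.7607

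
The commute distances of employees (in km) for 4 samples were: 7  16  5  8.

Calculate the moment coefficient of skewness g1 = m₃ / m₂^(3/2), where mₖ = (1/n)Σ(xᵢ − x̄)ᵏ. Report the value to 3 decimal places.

0.922

x̄ = (7 + 16 + 5 + 8) / 4 = 9.0000
deviations (xᵢ − x̄): -2.0000, 7.0000, -4.0000, -1.0000
Σ(xᵢ − x̄)² = 70.0000 ⇒ m₂ = 70.0000/4 = 17.50000
Σ(xᵢ − x̄)³ = 270.0000 ⇒ m₃ = 270.0000/4 = 67.50000
m₂^(3/2) = 17.50000^(1.5) = 73.20775
g1 = m₃ / m₂^(3/2) = 67.50000 / 73.20775 ≈ 0.922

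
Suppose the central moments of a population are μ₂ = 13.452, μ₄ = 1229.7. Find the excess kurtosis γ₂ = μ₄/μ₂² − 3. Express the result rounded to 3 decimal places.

3.796

μ₂² = 13.452² = 180.95630
μ₄/μ₂² = 1229.7 / 180.95630 = 6.79556
γ₂ = 6.79556 − 3 ≈ 3.796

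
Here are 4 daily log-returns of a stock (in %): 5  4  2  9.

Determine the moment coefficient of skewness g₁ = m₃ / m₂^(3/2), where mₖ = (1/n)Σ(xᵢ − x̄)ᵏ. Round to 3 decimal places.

x̄ = (5 + 4 + 2 + 9) / 4 = 5.0000
deviations (xᵢ − x̄): 0.0000, -1.0000, -3.0000, 4.0000
Σ(xᵢ − x̄)² = 26.0000 ⇒ m₂ = 26.0000/4 = 6.50000
Σ(xᵢ − x̄)³ = 36.0000 ⇒ m₃ = 36.0000/4 = 9.00000
m₂^(3/2) = 6.50000^(1.5) = 16.57181
g₁ = m₃ / m₂^(3/2) = 9.00000 / 16.57181 ≈ 0.543

0.543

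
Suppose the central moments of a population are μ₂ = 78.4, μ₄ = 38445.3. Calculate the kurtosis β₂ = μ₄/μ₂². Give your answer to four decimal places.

μ₂² = 78.4² = 6146.56000
μ₄/μ₂² = 38445.3 / 6146.56000 = 6.25477
β₂ ≈ 6.2548

6.2548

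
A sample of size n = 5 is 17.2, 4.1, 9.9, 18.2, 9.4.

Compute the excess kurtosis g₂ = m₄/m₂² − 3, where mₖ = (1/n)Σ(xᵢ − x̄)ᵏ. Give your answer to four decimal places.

x̄ = 11.7600
Σ(xᵢ − x̄)² = 138.7720 ⇒ m₂ = 27.75440
Σ(xᵢ − x̄)⁴ = 6081.6560 ⇒ m₄ = 1216.33119
m₂² = 770.30672
g₂ = m₄/m₂² − 3 = 1.57902 − 3 ≈ -1.4210

-1.4210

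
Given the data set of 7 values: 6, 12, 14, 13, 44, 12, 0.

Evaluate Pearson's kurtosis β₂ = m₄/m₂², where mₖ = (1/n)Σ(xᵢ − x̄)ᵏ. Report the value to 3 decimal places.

x̄ = 14.4286
Σ(xᵢ − x̄)² = 1167.7143 ⇒ m₂ = 166.81633
Σ(xᵢ − x̄)⁴ = 813157.7201 ⇒ m₄ = 116165.38859
m₂² = 27827.68680
β₂ = m₄/m₂² = 116165.38859 / 27827.68680 ≈ 4.174

4.174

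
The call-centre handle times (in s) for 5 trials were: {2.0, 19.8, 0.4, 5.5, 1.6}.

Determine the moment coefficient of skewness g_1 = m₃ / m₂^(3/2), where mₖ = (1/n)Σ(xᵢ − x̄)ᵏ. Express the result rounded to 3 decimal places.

1.306

x̄ = (2.0 + 19.8 + 0.4 + 5.5 + 1.6) / 5 = 5.8600
deviations (xᵢ − x̄): -3.8600, 13.9400, -5.4600, -0.3600, -4.2600
Σ(xᵢ − x̄)² = 257.3120 ⇒ m₂ = 257.3120/5 = 51.46240
Σ(xᵢ − x̄)³ = 2411.2318 ⇒ m₃ = 2411.2318/5 = 482.24635
m₂^(3/2) = 51.46240^(1.5) = 369.17736
g_1 = m₃ / m₂^(3/2) = 482.24635 / 369.17736 ≈ 1.306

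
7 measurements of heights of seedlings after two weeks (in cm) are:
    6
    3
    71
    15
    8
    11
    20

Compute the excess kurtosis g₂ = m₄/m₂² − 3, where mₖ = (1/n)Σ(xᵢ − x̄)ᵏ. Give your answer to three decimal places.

1.637

x̄ = 19.1429
Σ(xᵢ − x̄)² = 3330.8571 ⇒ m₂ = 475.83673
Σ(xᵢ − x̄)⁴ = 7349452.5831 ⇒ m₄ = 1049921.79758
m₂² = 226420.59808
g₂ = m₄/m₂² − 3 = 4.63704 − 3 ≈ 1.637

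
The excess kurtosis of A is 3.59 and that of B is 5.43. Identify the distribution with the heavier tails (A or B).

B

Higher excess kurtosis ⇒ heavier tails relative to the normal distribution.
3.59 vs 5.43: the larger is 5.43, so B has heavier tails.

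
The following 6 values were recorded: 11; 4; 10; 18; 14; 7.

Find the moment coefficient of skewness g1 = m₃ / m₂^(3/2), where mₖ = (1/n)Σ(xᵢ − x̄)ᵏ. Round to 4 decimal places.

x̄ = (11 + 4 + 10 + 18 + 14 + 7) / 6 = 10.6667
deviations (xᵢ − x̄): 0.3333, -6.6667, -0.6667, 7.3333, 3.3333, -3.6667
Σ(xᵢ − x̄)² = 123.3333 ⇒ m₂ = 123.3333/6 = 20.55556
Σ(xᵢ − x̄)³ = 85.5556 ⇒ m₃ = 85.5556/6 = 14.25926
m₂^(3/2) = 20.55556^(1.5) = 93.19526
g1 = m₃ / m₂^(3/2) = 14.25926 / 93.19526 ≈ 0.1530

0.1530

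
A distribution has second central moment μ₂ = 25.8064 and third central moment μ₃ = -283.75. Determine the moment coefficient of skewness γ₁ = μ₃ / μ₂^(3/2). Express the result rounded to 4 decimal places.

σ = √μ₂ = √25.8064 = 5.08000
σ³ = μ₂^(3/2) = 131.09651
γ₁ = μ₃/σ³ = -283.75 / 131.09651 ≈ -2.1644

-2.1644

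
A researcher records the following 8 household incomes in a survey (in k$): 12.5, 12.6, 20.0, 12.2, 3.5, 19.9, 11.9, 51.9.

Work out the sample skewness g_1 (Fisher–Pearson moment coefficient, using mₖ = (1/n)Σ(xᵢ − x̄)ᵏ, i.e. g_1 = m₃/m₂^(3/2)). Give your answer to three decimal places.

1.704

x̄ = (12.5 + 12.6 + 20.0 + 12.2 + 3.5 + 19.9 + 11.9 + 51.9) / 8 = 18.0625
deviations (xᵢ − x̄): -5.5625, -5.4625, 1.9375, -5.8625, -14.5625, 1.8375, -6.1625, 33.8375
Σ(xᵢ − x̄)² = 1497.2988 ⇒ m₂ = 1497.2988/8 = 187.16234
Σ(xᵢ − x̄)³ = 34897.7755 ⇒ m₃ = 34897.7755/8 = 4362.22194
m₂^(3/2) = 187.16234^(1.5) = 2560.51729
g_1 = m₃ / m₂^(3/2) = 4362.22194 / 2560.51729 ≈ 1.704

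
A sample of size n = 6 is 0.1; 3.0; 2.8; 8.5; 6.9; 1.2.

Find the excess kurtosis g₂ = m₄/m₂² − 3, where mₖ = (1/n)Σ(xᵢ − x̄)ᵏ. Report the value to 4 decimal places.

x̄ = 3.7500
Σ(xᵢ − x̄)² = 53.7750 ⇒ m₂ = 8.96250
Σ(xᵢ − x̄)⁴ = 828.4248 ⇒ m₄ = 138.07081
m₂² = 80.32641
g₂ = m₄/m₂² − 3 = 1.71887 − 3 ≈ -1.2811

-1.2811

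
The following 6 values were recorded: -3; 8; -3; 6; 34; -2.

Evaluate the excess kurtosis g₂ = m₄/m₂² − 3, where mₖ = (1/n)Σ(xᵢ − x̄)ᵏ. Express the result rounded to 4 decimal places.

0.4100

x̄ = 6.6667
Σ(xᵢ − x̄)² = 1011.3333 ⇒ m₂ = 168.55556
Σ(xᵢ − x̄)⁴ = 581283.7778 ⇒ m₄ = 96880.62963
m₂² = 28410.97531
g₂ = m₄/m₂² − 3 = 3.40997 − 3 ≈ 0.4100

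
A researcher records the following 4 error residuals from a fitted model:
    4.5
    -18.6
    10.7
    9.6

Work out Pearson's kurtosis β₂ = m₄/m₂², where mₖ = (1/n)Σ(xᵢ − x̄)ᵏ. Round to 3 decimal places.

2.221

x̄ = 1.5500
Σ(xᵢ − x̄)² = 563.2500 ⇒ m₂ = 140.81250
Σ(xᵢ − x̄)⁴ = 176138.8250 ⇒ m₄ = 44034.70626
m₂² = 19828.16016
β₂ = m₄/m₂² = 44034.70626 / 19828.16016 ≈ 2.221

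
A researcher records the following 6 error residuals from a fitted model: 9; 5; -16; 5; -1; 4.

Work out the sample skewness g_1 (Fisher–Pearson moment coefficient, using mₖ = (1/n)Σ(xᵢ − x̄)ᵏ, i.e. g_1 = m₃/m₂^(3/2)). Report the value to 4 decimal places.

-1.3123

x̄ = (9 + 5 - 16 + 5 - 1 + 4) / 6 = 1.0000
deviations (xᵢ − x̄): 8.0000, 4.0000, -17.0000, 4.0000, -2.0000, 3.0000
Σ(xᵢ − x̄)² = 398.0000 ⇒ m₂ = 398.0000/6 = 66.33333
Σ(xᵢ − x̄)³ = -4254.0000 ⇒ m₃ = -4254.0000/6 = -709.00000
m₂^(3/2) = 66.33333^(1.5) = 540.25368
g_1 = m₃ / m₂^(3/2) = -709.00000 / 540.25368 ≈ -1.3123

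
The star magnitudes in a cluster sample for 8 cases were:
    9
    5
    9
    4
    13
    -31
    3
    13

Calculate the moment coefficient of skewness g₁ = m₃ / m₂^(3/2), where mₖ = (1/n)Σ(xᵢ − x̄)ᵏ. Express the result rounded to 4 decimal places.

x̄ = (9 + 5 + 9 + 4 + 13 - 31 + 3 + 13) / 8 = 3.1250
deviations (xᵢ − x̄): 5.8750, 1.8750, 5.8750, 0.8750, 9.8750, -34.1250, -0.1250, 9.8750
Σ(xᵢ − x̄)² = 1432.8750 ⇒ m₂ = 1432.8750/8 = 179.10938
Σ(xᵢ − x̄)³ = -37400.3438 ⇒ m₃ = -37400.3438/8 = -4675.04297
m₂^(3/2) = 179.10938^(1.5) = 2397.05212
g₁ = m₃ / m₂^(3/2) = -4675.04297 / 2397.05212 ≈ -1.9503

-1.9503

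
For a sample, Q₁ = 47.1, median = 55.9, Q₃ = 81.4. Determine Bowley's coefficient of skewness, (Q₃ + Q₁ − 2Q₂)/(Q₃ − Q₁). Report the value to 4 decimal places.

numerator: Q₃ + Q₁ − 2Q₂ = 81.4 + 47.1 − 2×55.9 = 16.7000
denominator: Q₃ − Q₁ = 81.4 − 47.1 = 34.3000
Bowley skewness = 16.7000 / 34.3000 ≈ 0.4869

0.4869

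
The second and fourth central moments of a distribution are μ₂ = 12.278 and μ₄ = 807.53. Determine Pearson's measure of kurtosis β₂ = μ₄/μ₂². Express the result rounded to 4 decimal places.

5.3568

μ₂² = 12.278² = 150.74928
μ₄/μ₂² = 807.53 / 150.74928 = 5.35678
β₂ ≈ 5.3568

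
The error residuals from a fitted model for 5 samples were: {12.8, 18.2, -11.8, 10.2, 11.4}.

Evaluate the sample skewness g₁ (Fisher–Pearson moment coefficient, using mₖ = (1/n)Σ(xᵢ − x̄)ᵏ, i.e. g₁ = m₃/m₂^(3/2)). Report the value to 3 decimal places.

x̄ = (12.8 + 18.2 - 11.8 + 10.2 + 11.4) / 5 = 8.1600
deviations (xᵢ − x̄): 4.6400, 10.0400, -19.9600, 2.0400, 3.2400
Σ(xᵢ − x̄)² = 535.3920 ⇒ m₂ = 535.3920/5 = 107.07840
Σ(xᵢ − x̄)³ = -6797.6486 ⇒ m₃ = -6797.6486/5 = -1359.52973
m₂^(3/2) = 107.07840^(1.5) = 1108.03329
g₁ = m₃ / m₂^(3/2) = -1359.52973 / 1108.03329 ≈ -1.227

-1.227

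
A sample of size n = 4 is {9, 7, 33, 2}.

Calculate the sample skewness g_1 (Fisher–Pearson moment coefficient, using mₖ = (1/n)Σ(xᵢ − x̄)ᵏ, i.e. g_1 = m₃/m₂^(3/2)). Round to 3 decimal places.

0.995

x̄ = (9 + 7 + 33 + 2) / 4 = 12.7500
deviations (xᵢ − x̄): -3.7500, -5.7500, 20.2500, -10.7500
Σ(xᵢ − x̄)² = 572.7500 ⇒ m₂ = 572.7500/4 = 143.18750
Σ(xᵢ − x̄)³ = 6818.6250 ⇒ m₃ = 6818.6250/4 = 1704.65625
m₂^(3/2) = 143.18750^(1.5) = 1713.39565
g_1 = m₃ / m₂^(3/2) = 1704.65625 / 1713.39565 ≈ 0.995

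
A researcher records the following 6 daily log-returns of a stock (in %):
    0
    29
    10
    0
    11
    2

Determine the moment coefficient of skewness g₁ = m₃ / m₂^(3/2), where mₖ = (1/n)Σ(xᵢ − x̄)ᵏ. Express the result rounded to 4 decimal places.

x̄ = (0 + 29 + 10 + 0 + 11 + 2) / 6 = 8.6667
deviations (xᵢ − x̄): -8.6667, 20.3333, 1.3333, -8.6667, 2.3333, -6.6667
Σ(xᵢ − x̄)² = 615.3333 ⇒ m₂ = 615.3333/6 = 102.55556
Σ(xᵢ − x̄)³ = 6823.5556 ⇒ m₃ = 6823.5556/6 = 1137.25926
m₂^(3/2) = 102.55556^(1.5) = 1038.57721
g₁ = m₃ / m₂^(3/2) = 1137.25926 / 1038.57721 ≈ 1.0950

1.0950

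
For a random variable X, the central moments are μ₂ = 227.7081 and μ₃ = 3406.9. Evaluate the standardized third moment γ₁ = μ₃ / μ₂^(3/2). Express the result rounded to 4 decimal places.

0.9915

σ = √μ₂ = √227.7081 = 15.09000
σ³ = μ₂^(3/2) = 3436.11523
γ₁ = μ₃/σ³ = 3406.9 / 3436.11523 ≈ 0.9915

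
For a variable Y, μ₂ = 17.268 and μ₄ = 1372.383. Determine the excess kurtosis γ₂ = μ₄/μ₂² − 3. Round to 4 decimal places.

μ₂² = 17.268² = 298.18382
μ₄/μ₂² = 1372.383 / 298.18382 = 4.60247
γ₂ = 4.60247 − 3 ≈ 1.6025

1.6025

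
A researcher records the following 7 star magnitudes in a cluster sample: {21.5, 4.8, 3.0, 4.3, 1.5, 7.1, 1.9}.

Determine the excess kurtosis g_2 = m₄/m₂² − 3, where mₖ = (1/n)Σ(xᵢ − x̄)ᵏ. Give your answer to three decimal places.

1.492

x̄ = 6.3000
Σ(xᵢ − x̄)² = 291.2200 ⇒ m₂ = 41.60286
Σ(xᵢ − x̄)⁴ = 54425.1970 ⇒ m₄ = 7775.02814
m₂² = 1730.79772
g_2 = m₄/m₂² − 3 = 4.49216 − 3 ≈ 1.492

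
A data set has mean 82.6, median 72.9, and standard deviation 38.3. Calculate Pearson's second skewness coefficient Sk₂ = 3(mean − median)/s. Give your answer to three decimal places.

Sk₂ = 3(82.6 − 72.9) / 38.3 = 3 × 9.7000 / 38.3
    = 29.1000 / 38.3 ≈ 0.760

0.760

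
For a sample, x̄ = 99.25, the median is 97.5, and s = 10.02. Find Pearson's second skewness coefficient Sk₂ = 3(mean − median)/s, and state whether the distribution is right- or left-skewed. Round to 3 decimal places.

Sk₂ = 3(99.25 − 97.5) / 10.02 = 3 × 1.7500 / 10.02
    = 5.2500 / 10.02 ≈ 0.524
Sk₂ > 0 ⇒ mean > median ⇒ right-skewed (positive skew).

0.524, right-skewed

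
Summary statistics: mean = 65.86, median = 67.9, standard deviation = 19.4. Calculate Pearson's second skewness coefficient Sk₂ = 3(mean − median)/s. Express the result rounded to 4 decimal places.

Sk₂ = 3(65.86 − 67.9) / 19.4 = 3 × -2.0400 / 19.4
    = -6.1200 / 19.4 ≈ -0.3155

-0.3155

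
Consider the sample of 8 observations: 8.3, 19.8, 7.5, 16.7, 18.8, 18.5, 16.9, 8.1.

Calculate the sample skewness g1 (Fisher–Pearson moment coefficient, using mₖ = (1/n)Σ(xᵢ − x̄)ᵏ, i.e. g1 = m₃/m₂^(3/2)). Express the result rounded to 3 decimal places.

x̄ = (8.3 + 19.8 + 7.5 + 16.7 + 18.8 + 18.5 + 16.9 + 8.1) / 8 = 14.3250
deviations (xᵢ − x̄): -6.0250, 5.4750, -6.8250, 2.3750, 4.4750, 4.1750, 2.5750, -6.2250
Σ(xᵢ − x̄)² = 201.3350 ⇒ m₂ = 201.3350/8 = 25.16688
Σ(xᵢ − x̄)³ = -420.8722 ⇒ m₃ = -420.8722/8 = -52.60903
m₂^(3/2) = 25.16688^(1.5) = 126.25365
g1 = m₃ / m₂^(3/2) = -52.60903 / 126.25365 ≈ -0.417

-0.417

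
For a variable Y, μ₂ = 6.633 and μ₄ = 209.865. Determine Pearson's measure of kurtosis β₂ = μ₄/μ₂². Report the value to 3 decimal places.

4.770

μ₂² = 6.633² = 43.99669
μ₄/μ₂² = 209.865 / 43.99669 = 4.77002
β₂ ≈ 4.770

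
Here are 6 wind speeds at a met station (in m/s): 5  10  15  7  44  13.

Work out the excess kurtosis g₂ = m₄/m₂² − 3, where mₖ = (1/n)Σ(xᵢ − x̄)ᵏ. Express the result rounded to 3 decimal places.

0.746

x̄ = 15.6667
Σ(xᵢ − x̄)² = 1031.3333 ⇒ m₂ = 171.88889
Σ(xᵢ − x̄)⁴ = 664121.1111 ⇒ m₄ = 110686.85185
m₂² = 29545.79012
g₂ = m₄/m₂² − 3 = 3.74628 − 3 ≈ 0.746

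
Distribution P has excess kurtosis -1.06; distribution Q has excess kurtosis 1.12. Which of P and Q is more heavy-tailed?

Q

Higher excess kurtosis ⇒ heavier tails relative to the normal distribution.
-1.06 vs 1.12: the larger is 1.12, so Q has heavier tails. (Q is leptokurtic — heavier-than-normal tails; the other is platykurtic.)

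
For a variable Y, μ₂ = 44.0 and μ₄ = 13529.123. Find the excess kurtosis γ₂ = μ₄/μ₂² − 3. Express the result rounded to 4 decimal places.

3.9882

μ₂² = 44.0² = 1936.00000
μ₄/μ₂² = 13529.123 / 1936.00000 = 6.98818
γ₂ = 6.98818 − 3 ≈ 3.9882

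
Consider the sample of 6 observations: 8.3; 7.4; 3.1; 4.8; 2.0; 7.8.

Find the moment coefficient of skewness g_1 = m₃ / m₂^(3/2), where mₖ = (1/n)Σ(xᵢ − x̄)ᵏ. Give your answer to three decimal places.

-0.271

x̄ = (8.3 + 7.4 + 3.1 + 4.8 + 2.0 + 7.8) / 6 = 5.5667
deviations (xᵢ − x̄): 2.7333, 1.8333, -2.4667, -0.7667, -3.5667, 2.2333
Σ(xᵢ − x̄)² = 35.2133 ⇒ m₂ = 35.2133/6 = 5.86889
Σ(xᵢ − x̄)³ = -23.1084 ⇒ m₃ = -23.1084/6 = -3.85141
m₂^(3/2) = 5.86889^(1.5) = 14.21785
g_1 = m₃ / m₂^(3/2) = -3.85141 / 14.21785 ≈ -0.271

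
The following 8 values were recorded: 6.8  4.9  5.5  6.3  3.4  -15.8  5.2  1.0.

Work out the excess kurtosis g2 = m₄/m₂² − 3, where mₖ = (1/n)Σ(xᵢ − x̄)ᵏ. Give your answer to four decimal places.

x̄ = 2.1625
Σ(xᵢ − x̄)² = 392.0188 ⇒ m₂ = 49.00234
Σ(xᵢ − x̄)⁴ = 105129.0444 ⇒ m₄ = 13141.13054
m₂² = 2401.22969
g2 = m₄/m₂² − 3 = 5.47267 − 3 ≈ 2.4727

2.4727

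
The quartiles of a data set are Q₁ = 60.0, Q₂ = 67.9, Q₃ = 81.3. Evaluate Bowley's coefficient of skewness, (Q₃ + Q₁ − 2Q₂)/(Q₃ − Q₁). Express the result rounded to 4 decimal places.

0.2582

numerator: Q₃ + Q₁ − 2Q₂ = 81.3 + 60.0 − 2×67.9 = 5.5000
denominator: Q₃ − Q₁ = 81.3 − 60.0 = 21.3000
Bowley skewness = 5.5000 / 21.3000 ≈ 0.2582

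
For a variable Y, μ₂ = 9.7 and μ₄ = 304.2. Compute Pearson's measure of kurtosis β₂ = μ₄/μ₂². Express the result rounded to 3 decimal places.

μ₂² = 9.7² = 94.09000
μ₄/μ₂² = 304.2 / 94.09000 = 3.23307
β₂ ≈ 3.233

3.233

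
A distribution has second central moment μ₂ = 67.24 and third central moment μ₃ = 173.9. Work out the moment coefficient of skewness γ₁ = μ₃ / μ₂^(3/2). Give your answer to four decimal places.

σ = √μ₂ = √67.24 = 8.20000
σ³ = μ₂^(3/2) = 551.36800
γ₁ = μ₃/σ³ = 173.9 / 551.36800 ≈ 0.3154

0.3154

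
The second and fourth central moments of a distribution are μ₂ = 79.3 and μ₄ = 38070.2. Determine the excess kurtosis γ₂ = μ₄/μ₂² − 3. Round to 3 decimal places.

μ₂² = 79.3² = 6288.49000
μ₄/μ₂² = 38070.2 / 6288.49000 = 6.05395
γ₂ = 6.05395 − 3 ≈ 3.054

3.054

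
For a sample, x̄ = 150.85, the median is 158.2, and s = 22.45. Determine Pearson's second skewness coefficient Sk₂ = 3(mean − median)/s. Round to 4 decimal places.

Sk₂ = 3(150.85 − 158.2) / 22.45 = 3 × -7.3500 / 22.45
    = -22.0500 / 22.45 ≈ -0.9822

-0.9822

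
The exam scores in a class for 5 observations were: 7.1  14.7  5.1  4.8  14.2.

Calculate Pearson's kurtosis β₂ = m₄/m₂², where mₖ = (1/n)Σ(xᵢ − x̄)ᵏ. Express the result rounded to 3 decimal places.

x̄ = 9.1800
Σ(xᵢ − x̄)² = 95.8280 ⇒ m₂ = 19.16560
Σ(xᵢ − x̄)⁴ = 2227.3670 ⇒ m₄ = 445.47340
m₂² = 367.32022
β₂ = m₄/m₂² = 445.47340 / 367.32022 ≈ 1.213

1.213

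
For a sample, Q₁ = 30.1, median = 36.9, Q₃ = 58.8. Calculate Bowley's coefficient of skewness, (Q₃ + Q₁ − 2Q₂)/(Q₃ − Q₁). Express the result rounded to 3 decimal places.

numerator: Q₃ + Q₁ − 2Q₂ = 58.8 + 30.1 − 2×36.9 = 15.1000
denominator: Q₃ − Q₁ = 58.8 − 30.1 = 28.7000
Bowley skewness = 15.1000 / 28.7000 ≈ 0.526

0.526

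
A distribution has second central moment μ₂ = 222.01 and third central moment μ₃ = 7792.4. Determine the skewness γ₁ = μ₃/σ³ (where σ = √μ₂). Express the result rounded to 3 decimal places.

σ = √μ₂ = √222.01 = 14.90000
σ³ = μ₂^(3/2) = 3307.94900
γ₁ = μ₃/σ³ = 7792.4 / 3307.94900 ≈ 2.356

2.356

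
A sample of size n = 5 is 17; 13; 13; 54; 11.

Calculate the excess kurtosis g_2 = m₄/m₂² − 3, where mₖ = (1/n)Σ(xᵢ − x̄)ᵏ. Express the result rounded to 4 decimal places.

x̄ = 21.6000
Σ(xᵢ − x̄)² = 1331.2000 ⇒ m₂ = 266.24000
Σ(xᵢ − x̄)⁴ = 1126008.7360 ⇒ m₄ = 225201.74720
m₂² = 70883.73760
g_2 = m₄/m₂² − 3 = 3.17706 − 3 ≈ 0.1771

0.1771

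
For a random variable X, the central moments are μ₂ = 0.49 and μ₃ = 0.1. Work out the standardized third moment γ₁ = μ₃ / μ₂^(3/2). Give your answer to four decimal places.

0.2915

σ = √μ₂ = √0.49 = 0.70000
σ³ = μ₂^(3/2) = 0.34300
γ₁ = μ₃/σ³ = 0.1 / 0.34300 ≈ 0.2915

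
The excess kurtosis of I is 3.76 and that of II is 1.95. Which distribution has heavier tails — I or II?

I

Higher excess kurtosis ⇒ heavier tails relative to the normal distribution.
3.76 vs 1.95: the larger is 3.76, so I has heavier tails.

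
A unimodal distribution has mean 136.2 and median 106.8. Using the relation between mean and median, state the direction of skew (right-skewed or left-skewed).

mean − median = 136.2 − 106.8 = 29.4
mean > median ⇒ the longer tail is on the right ⇒ right-skewed (positively skewed).

right-skewed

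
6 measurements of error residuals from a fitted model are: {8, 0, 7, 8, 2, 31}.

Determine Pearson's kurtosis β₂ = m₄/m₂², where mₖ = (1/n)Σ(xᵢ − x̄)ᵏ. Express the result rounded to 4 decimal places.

x̄ = 9.3333
Σ(xᵢ − x̄)² = 619.3333 ⇒ m₂ = 103.22222
Σ(xᵢ − x̄)⁴ = 230894.4444 ⇒ m₄ = 38482.40741
m₂² = 10654.82716
β₂ = m₄/m₂² = 38482.40741 / 10654.82716 ≈ 3.6117

3.6117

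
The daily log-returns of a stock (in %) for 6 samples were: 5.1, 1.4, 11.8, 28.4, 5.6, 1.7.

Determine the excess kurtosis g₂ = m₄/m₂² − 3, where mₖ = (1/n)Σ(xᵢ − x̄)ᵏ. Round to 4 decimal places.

x̄ = 9.0000
Σ(xᵢ − x̄)² = 522.0200 ⇒ m₂ = 87.00333
Σ(xᵢ − x̄)⁴ = 148249.3346 ⇒ m₄ = 24708.22243
m₂² = 7569.58001
g₂ = m₄/m₂² − 3 = 3.26415 − 3 ≈ 0.2641

0.2641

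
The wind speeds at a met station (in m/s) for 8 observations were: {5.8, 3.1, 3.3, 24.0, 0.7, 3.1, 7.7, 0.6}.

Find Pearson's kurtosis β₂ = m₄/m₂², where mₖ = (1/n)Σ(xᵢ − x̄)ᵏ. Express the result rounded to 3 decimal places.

x̄ = 6.0375
Σ(xᵢ − x̄)² = 408.2787 ⇒ m₂ = 51.03484
Σ(xᵢ − x̄)⁴ = 106002.4371 ⇒ m₄ = 13250.30464
m₂² = 2604.55528
β₂ = m₄/m₂² = 13250.30464 / 2604.55528 ≈ 5.087

5.087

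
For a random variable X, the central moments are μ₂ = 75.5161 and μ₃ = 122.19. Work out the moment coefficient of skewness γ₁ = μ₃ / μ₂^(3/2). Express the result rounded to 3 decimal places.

0.186

σ = √μ₂ = √75.5161 = 8.69000
σ³ = μ₂^(3/2) = 656.23491
γ₁ = μ₃/σ³ = 122.19 / 656.23491 ≈ 0.186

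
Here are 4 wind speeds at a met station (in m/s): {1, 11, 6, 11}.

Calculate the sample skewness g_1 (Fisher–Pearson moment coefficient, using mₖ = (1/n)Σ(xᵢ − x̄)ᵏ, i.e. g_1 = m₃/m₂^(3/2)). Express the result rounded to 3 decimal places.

-0.493

x̄ = (1 + 11 + 6 + 11) / 4 = 7.2500
deviations (xᵢ − x̄): -6.2500, 3.7500, -1.2500, 3.7500
Σ(xᵢ − x̄)² = 68.7500 ⇒ m₂ = 68.7500/4 = 17.18750
Σ(xᵢ − x̄)³ = -140.6250 ⇒ m₃ = -140.6250/4 = -35.15625
m₂^(3/2) = 17.18750^(1.5) = 71.25561
g_1 = m₃ / m₂^(3/2) = -35.15625 / 71.25561 ≈ -0.493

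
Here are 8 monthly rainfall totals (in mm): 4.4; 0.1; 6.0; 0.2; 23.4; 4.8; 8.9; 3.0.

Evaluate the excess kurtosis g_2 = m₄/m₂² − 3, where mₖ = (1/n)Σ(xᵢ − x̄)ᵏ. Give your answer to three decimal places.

1.572

x̄ = 6.3500
Σ(xᵢ − x̄)² = 391.6400 ⇒ m₂ = 48.95500
Σ(xᵢ − x̄)⁴ = 87652.8369 ⇒ m₄ = 10956.60462
m₂² = 2396.59202
g_2 = m₄/m₂² − 3 = 4.57174 − 3 ≈ 1.572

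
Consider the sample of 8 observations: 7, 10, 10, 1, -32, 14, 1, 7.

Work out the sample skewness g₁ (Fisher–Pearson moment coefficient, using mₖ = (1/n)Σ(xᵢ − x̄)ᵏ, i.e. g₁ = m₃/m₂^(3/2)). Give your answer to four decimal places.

x̄ = (7 + 10 + 10 + 1 - 32 + 14 + 1 + 7) / 8 = 2.2500
deviations (xᵢ − x̄): 4.7500, 7.7500, 7.7500, -1.2500, -34.2500, 11.7500, -1.2500, 4.7500
Σ(xᵢ − x̄)² = 1479.5000 ⇒ m₂ = 1479.5000/8 = 184.93750
Σ(xᵢ − x̄)³ = -37413.7500 ⇒ m₃ = -37413.7500/8 = -4676.71875
m₂^(3/2) = 184.93750^(1.5) = 2514.99701
g₁ = m₃ / m₂^(3/2) = -4676.71875 / 2514.99701 ≈ -1.8595

-1.8595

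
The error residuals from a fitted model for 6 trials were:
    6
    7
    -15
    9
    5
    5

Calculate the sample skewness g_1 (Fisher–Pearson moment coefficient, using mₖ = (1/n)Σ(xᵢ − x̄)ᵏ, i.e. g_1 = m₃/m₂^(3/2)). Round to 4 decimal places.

x̄ = (6 + 7 - 15 + 9 + 5 + 5) / 6 = 2.8333
deviations (xᵢ − x̄): 3.1667, 4.1667, -17.8333, 6.1667, 2.1667, 2.1667
Σ(xᵢ − x̄)² = 392.8333 ⇒ m₂ = 392.8333/6 = 65.47222
Σ(xᵢ − x̄)³ = -5312.5556 ⇒ m₃ = -5312.5556/6 = -885.42593
m₂^(3/2) = 65.47222^(1.5) = 529.76788
g_1 = m₃ / m₂^(3/2) = -885.42593 / 529.76788 ≈ -1.6713

-1.6713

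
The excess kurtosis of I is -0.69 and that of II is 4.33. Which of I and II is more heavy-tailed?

Higher excess kurtosis ⇒ heavier tails relative to the normal distribution.
-0.69 vs 4.33: the larger is 4.33, so II has heavier tails. (II is leptokurtic — heavier-than-normal tails; the other is platykurtic.)

II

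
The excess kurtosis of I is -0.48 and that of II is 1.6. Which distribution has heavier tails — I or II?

II

Higher excess kurtosis ⇒ heavier tails relative to the normal distribution.
-0.48 vs 1.6: the larger is 1.6, so II has heavier tails. (II is leptokurtic — heavier-than-normal tails; the other is platykurtic.)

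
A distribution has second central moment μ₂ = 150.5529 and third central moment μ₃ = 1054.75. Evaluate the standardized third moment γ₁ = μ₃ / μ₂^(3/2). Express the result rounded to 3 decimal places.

0.571

σ = √μ₂ = √150.5529 = 12.27000
σ³ = μ₂^(3/2) = 1847.28408
γ₁ = μ₃/σ³ = 1054.75 / 1847.28408 ≈ 0.571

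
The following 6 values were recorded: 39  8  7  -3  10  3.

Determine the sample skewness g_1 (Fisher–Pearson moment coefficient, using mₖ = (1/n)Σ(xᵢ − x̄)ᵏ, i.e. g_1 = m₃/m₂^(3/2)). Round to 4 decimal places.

1.3781

x̄ = (39 + 8 + 7 - 3 + 10 + 3) / 6 = 10.6667
deviations (xᵢ − x̄): 28.3333, -2.6667, -3.6667, -13.6667, -0.6667, -7.6667
Σ(xᵢ − x̄)² = 1069.3333 ⇒ m₂ = 1069.3333/6 = 178.22222
Σ(xᵢ − x̄)³ = 19673.5556 ⇒ m₃ = 19673.5556/6 = 3278.92593
m₂^(3/2) = 178.22222^(1.5) = 2379.26481
g_1 = m₃ / m₂^(3/2) = 3278.92593 / 2379.26481 ≈ 1.3781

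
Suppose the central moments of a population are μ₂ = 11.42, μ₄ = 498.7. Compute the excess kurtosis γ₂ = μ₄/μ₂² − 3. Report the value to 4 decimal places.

μ₂² = 11.42² = 130.41640
μ₄/μ₂² = 498.7 / 130.41640 = 3.82391
γ₂ = 3.82391 − 3 ≈ 0.8239

0.8239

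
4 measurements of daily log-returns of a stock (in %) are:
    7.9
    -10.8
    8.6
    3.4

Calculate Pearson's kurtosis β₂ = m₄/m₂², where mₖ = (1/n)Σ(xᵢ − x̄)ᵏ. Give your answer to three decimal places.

x̄ = 2.2750
Σ(xᵢ − x̄)² = 243.8675 ⇒ m₂ = 60.96688
Σ(xᵢ − x̄)⁴ = 31829.0067 ⇒ m₄ = 7957.25168
m₂² = 3716.95985
β₂ = m₄/m₂² = 7957.25168 / 3716.95985 ≈ 2.141

2.141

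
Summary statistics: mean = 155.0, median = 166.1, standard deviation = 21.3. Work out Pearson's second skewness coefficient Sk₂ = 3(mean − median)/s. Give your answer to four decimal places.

Sk₂ = 3(155.0 − 166.1) / 21.3 = 3 × -11.1000 / 21.3
    = -33.3000 / 21.3 ≈ -1.5634

-1.5634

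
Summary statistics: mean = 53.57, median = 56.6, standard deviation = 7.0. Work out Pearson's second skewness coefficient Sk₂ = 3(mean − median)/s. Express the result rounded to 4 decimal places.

-1.2986

Sk₂ = 3(53.57 − 56.6) / 7.0 = 3 × -3.0300 / 7.0
    = -9.0900 / 7.0 ≈ -1.2986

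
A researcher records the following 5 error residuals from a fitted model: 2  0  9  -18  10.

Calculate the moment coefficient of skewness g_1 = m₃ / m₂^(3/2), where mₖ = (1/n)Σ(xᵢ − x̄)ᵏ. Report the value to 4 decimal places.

x̄ = (2 + 0 + 9 - 18 + 10) / 5 = 0.6000
deviations (xᵢ − x̄): 1.4000, -0.6000, 8.4000, -18.6000, 9.4000
Σ(xᵢ − x̄)² = 507.2000 ⇒ m₂ = 507.2000/5 = 101.44000
Σ(xᵢ − x̄)³ = -5009.0400 ⇒ m₃ = -5009.0400/5 = -1001.80800
m₂^(3/2) = 101.44000^(1.5) = 1021.67757
g_1 = m₃ / m₂^(3/2) = -1001.80800 / 1021.67757 ≈ -0.9806

-0.9806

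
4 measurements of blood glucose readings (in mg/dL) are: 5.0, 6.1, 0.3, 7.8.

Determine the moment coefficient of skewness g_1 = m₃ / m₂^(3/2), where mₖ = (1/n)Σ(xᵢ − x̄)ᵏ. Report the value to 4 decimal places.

x̄ = (5.0 + 6.1 + 0.3 + 7.8) / 4 = 4.8000
deviations (xᵢ − x̄): 0.2000, 1.3000, -4.5000, 3.0000
Σ(xᵢ − x̄)² = 30.9800 ⇒ m₂ = 30.9800/4 = 7.74500
Σ(xᵢ − x̄)³ = -61.9200 ⇒ m₃ = -61.9200/4 = -15.48000
m₂^(3/2) = 7.74500^(1.5) = 21.55421
g_1 = m₃ / m₂^(3/2) = -15.48000 / 21.55421 ≈ -0.7182

-0.7182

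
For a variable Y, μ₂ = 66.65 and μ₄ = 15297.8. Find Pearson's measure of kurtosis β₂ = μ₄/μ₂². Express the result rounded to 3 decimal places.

μ₂² = 66.65² = 4442.22250
μ₄/μ₂² = 15297.8 / 4442.22250 = 3.44373
β₂ ≈ 3.444

3.444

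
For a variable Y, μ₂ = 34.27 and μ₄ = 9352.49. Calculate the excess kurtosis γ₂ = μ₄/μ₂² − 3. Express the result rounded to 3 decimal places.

4.963

μ₂² = 34.27² = 1174.43290
μ₄/μ₂² = 9352.49 / 1174.43290 = 7.96341
γ₂ = 7.96341 − 3 ≈ 4.963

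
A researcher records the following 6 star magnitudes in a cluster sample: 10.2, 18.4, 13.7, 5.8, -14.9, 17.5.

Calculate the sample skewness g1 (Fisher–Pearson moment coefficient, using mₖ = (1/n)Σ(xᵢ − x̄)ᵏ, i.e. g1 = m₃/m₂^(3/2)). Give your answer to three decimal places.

-1.262

x̄ = (10.2 + 18.4 + 13.7 + 5.8 - 14.9 + 17.5) / 6 = 8.4500
deviations (xᵢ − x̄): 1.7500, 9.9500, 5.2500, -2.6500, -23.3500, 9.0500
Σ(xᵢ − x̄)² = 763.7750 ⇒ m₂ = 763.7750/6 = 127.29583
Σ(xᵢ − x̄)³ = -10873.2000 ⇒ m₃ = -10873.2000/6 = -1812.20000
m₂^(3/2) = 127.29583^(1.5) = 1436.22103
g1 = m₃ / m₂^(3/2) = -1812.20000 / 1436.22103 ≈ -1.262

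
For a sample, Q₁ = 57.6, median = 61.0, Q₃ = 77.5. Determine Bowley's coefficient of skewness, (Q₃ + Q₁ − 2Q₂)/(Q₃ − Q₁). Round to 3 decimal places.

numerator: Q₃ + Q₁ − 2Q₂ = 77.5 + 57.6 − 2×61.0 = 13.1000
denominator: Q₃ − Q₁ = 77.5 − 57.6 = 19.9000
Bowley skewness = 13.1000 / 19.9000 ≈ 0.658

0.658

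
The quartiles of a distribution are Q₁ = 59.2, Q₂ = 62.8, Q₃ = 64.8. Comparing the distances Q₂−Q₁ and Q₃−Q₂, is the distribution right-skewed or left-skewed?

left-skewed

Q₂ − Q₁ = 3.6;  Q₃ − Q₂ = 2.0
Q₂ − Q₁ > Q₃ − Q₂ ⇒ the lower half is more spread out ⇒ left-skewed.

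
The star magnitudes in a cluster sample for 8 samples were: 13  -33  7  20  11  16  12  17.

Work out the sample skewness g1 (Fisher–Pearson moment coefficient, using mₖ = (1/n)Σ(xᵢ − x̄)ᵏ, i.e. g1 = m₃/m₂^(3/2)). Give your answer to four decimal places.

x̄ = (13 - 33 + 7 + 20 + 11 + 16 + 12 + 17) / 8 = 7.8750
deviations (xᵢ − x̄): 5.1250, -40.8750, -0.8750, 12.1250, 3.1250, 8.1250, 4.1250, 9.1250
Σ(xᵢ − x̄)² = 2020.8750 ⇒ m₂ = 2020.8750/8 = 252.60938
Σ(xᵢ − x̄)³ = -64979.1563 ⇒ m₃ = -64979.1563/8 = -8122.39453
m₂^(3/2) = 252.60938^(1.5) = 4014.89504
g1 = m₃ / m₂^(3/2) = -8122.39453 / 4014.89504 ≈ -2.0231

-2.0231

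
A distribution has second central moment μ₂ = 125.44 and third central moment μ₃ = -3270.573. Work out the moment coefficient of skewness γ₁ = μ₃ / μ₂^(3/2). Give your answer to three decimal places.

σ = √μ₂ = √125.44 = 11.20000
σ³ = μ₂^(3/2) = 1404.92800
γ₁ = μ₃/σ³ = -3270.573 / 1404.92800 ≈ -2.328

-2.328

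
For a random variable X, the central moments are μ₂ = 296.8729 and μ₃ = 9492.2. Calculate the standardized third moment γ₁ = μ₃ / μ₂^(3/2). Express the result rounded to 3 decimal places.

σ = √μ₂ = √296.8729 = 17.23000
σ³ = μ₂^(3/2) = 5115.12007
γ₁ = μ₃/σ³ = 9492.2 / 5115.12007 ≈ 1.856

1.856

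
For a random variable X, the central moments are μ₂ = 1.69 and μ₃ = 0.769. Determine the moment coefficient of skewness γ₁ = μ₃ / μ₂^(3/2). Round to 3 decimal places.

0.350

σ = √μ₂ = √1.69 = 1.30000
σ³ = μ₂^(3/2) = 2.19700
γ₁ = μ₃/σ³ = 0.769 / 2.19700 ≈ 0.350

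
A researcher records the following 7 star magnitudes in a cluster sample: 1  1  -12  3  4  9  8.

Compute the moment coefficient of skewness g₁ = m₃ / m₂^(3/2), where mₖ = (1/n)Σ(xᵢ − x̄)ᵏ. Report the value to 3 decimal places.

-1.179

x̄ = (1 + 1 - 12 + 3 + 4 + 9 + 8) / 7 = 2.0000
deviations (xᵢ − x̄): -1.0000, -1.0000, -14.0000, 1.0000, 2.0000, 7.0000, 6.0000
Σ(xᵢ − x̄)² = 288.0000 ⇒ m₂ = 288.0000/7 = 41.14286
Σ(xᵢ − x̄)³ = -2178.0000 ⇒ m₃ = -2178.0000/7 = -311.14286
m₂^(3/2) = 41.14286^(1.5) = 263.90139
g₁ = m₃ / m₂^(3/2) = -311.14286 / 263.90139 ≈ -1.179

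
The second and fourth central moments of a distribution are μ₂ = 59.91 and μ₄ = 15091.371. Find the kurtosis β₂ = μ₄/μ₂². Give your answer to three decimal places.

μ₂² = 59.91² = 3589.20810
μ₄/μ₂² = 15091.371 / 3589.20810 = 4.20465
β₂ ≈ 4.205

4.205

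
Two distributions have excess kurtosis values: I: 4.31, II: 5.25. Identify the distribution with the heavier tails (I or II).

II

Higher excess kurtosis ⇒ heavier tails relative to the normal distribution.
4.31 vs 5.25: the larger is 5.25, so II has heavier tails.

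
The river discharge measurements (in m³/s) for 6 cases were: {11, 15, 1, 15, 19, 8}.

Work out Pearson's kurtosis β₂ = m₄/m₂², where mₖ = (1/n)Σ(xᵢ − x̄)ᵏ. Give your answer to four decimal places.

x̄ = 11.5000
Σ(xᵢ − x̄)² = 203.5000 ⇒ m₂ = 33.91667
Σ(xᵢ − x̄)⁴ = 15769.3750 ⇒ m₄ = 2628.22917
m₂² = 1150.34028
β₂ = m₄/m₂² = 2628.22917 / 1150.34028 ≈ 2.2847

2.2847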